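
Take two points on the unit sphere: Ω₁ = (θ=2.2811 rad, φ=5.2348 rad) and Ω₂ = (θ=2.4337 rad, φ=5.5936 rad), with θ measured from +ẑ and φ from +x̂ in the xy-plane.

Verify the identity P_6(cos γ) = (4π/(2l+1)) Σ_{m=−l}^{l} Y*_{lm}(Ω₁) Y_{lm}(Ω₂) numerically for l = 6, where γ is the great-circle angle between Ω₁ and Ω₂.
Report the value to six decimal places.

Summing Y*_{l m}(θ₁,φ₁)·Y_{l m}(θ₂,φ₂) over m ∈ [−6, 6]; prefactor 4π/(2·6+1) = 0.966644:
  m=-6: (0.091747, -0.000654) × (-0.019853, -0.030643) = (-0.001841, -0.002798)  (running Σ = (-0.001841, -0.002798))
  m=-5: (-0.138078, -0.235912) × (0.140903, 0.044566) = (-0.008942, -0.039394)  (running Σ = (-0.010783, -0.042193))
  m=-4: (-0.214947, 0.376418) × (-0.316416, 0.127575) = (0.019991, -0.146527)  (running Σ = (0.009208, -0.188719))
  m=-3: (0.310433, -0.001106) × (0.217642, -0.400330) = (0.067120, -0.124516)  (running Σ = (0.076328, -0.313236))
  m=-2: (0.064618, 0.111311) × (0.042083, 0.216915) = (-0.021426, 0.018701)  (running Σ = (0.054902, -0.294535))
  m=-1: (0.181882, -0.315895) × (0.207538, 0.171144) = (0.091811, -0.034432)  (running Σ = (0.146713, -0.328967))
  m=0: (0.028856, -0.000000) × (-0.312631, 0.000000) = (-0.009021, 0.000000)  (running Σ = (0.137692, -0.328967))
  m=1: (-0.181882, -0.315895) × (-0.207538, 0.171144) = (0.091811, 0.034432)  (running Σ = (0.229503, -0.294535))
  m=2: (0.064618, -0.111311) × (0.042083, -0.216915) = (-0.021426, -0.018701)  (running Σ = (0.208077, -0.313236))
  m=3: (-0.310433, -0.001106) × (-0.217642, -0.400330) = (0.067120, 0.124516)  (running Σ = (0.275197, -0.188719))
  m=4: (-0.214947, -0.376418) × (-0.316416, -0.127575) = (0.019991, 0.146527)  (running Σ = (0.295188, -0.042193))
  m=5: (0.138078, -0.235912) × (-0.140903, 0.044566) = (-0.008942, 0.039394)  (running Σ = (0.286246, -0.002798))
  m=6: (0.091747, 0.000654) × (-0.019853, 0.030643) = (-0.001841, 0.002798)  (running Σ = (0.284405, -0.000000))
Total Σ_m = (0.284405, -0.000000). Multiply by 0.966644: (0.274918, -0.000000). P_6(cos γ) = 0.274918

0.274918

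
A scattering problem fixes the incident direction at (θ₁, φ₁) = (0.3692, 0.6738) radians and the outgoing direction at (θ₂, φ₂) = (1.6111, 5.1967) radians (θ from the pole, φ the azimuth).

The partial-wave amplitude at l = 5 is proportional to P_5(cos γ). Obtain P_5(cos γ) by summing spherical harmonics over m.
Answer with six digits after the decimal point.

Expand P_5 via completeness: Σ_{m} conj(Y_{5,m}) at Ω₁ times Y_{5,m} at Ω₂ —
  term(m=-5) = -0.001066+0.000766i   from Y*(Ω₁)=-0.002767-0.000640i, Y(Ω₂)=+0.304814-0.347511i
  term(m=-4) = -0.000994-0.000941i   from Y*(Ω₁)=-0.020939+0.010022i, Y(Ω₂)=+0.021121+0.055033i
  term(m=-3) = -0.020322+0.031812i   from Y*(Ω₁)=-0.048344+0.099926i, Y(Ω₂)=+0.337700+0.039988i
  term(m=-2) = -0.020879-0.008315i   from Y*(Ω₁)=+0.073322+0.323034i, Y(Ω₂)=-0.038429+0.055911i
  term(m=-1) = -0.032069+0.167209i   from Y*(Ω₁)=+0.425391+0.339657i, Y(Ω₂)=+0.145623+0.276796i
  term(m=+0) = -0.013586+0.000000i   from Y*(Ω₁)=+0.193677-0.000000i, Y(Ω₂)=-0.070149+0.000000i
  term(m=+1) = -0.032069-0.167209i   from Y*(Ω₁)=-0.425391+0.339657i, Y(Ω₂)=-0.145623+0.276796i
  term(m=+2) = -0.020879+0.008315i   from Y*(Ω₁)=+0.073322-0.323034i, Y(Ω₂)=-0.038429-0.055911i
  term(m=+3) = -0.020322-0.031812i   from Y*(Ω₁)=+0.048344+0.099926i, Y(Ω₂)=-0.337700+0.039988i
  term(m=+4) = -0.000994+0.000941i   from Y*(Ω₁)=-0.020939-0.010022i, Y(Ω₂)=+0.021121-0.055033i
  term(m=+5) = -0.001066-0.000766i   from Y*(Ω₁)=+0.002767-0.000640i, Y(Ω₂)=-0.304814-0.347511i
Σ over m = -0.164245-0.000000i; ×(4π/11) → -0.187633-0.000000i. Real part: -0.187633

-0.187633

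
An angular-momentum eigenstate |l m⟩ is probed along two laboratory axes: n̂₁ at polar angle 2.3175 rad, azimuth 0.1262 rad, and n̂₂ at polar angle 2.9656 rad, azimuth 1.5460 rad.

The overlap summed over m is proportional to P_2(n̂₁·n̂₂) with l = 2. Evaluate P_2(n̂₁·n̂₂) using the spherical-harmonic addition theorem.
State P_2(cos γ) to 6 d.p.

Addition theorem: P_2(cos γ) = (4π/5) Σ_m Y*_{lm}(Ω₁) Y_{lm}(Ω₂), m = −2…2:
  m=-2: Y*=0.20148 + 0.05196j  Y=-0.01183 - 0.00059j  product -0.00235 - 0.00073j
  m=-1: Y*=-0.38206 - 0.04847j  Y=-0.00330 + 0.13313j  product 0.00771 - 0.05070j
  m=+0: Y*=0.12112 + 0.00000j  Y=0.60178 + 0.00000j  product 0.07289 + 0.00000j
  m=+1: Y*=0.38206 - 0.04847j  Y=0.00330 + 0.13313j  product 0.00771 + 0.05070j
  m=+2: Y*=0.20148 - 0.05196j  Y=-0.01183 + 0.00059j  product -0.00235 + 0.00073j
Σ over m = 0.08361 - 0.00000j; ×(4π/5) → 0.21014 - 0.00000j. Real part: 0.210142

0.210142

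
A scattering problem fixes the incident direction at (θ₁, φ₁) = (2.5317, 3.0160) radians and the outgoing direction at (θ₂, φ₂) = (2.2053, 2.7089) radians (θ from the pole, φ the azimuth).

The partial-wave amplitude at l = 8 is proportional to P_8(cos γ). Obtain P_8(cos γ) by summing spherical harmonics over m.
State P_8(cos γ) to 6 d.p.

Summing Y*_{l m}(θ₁,φ₁)·Y_{l m}(θ₂,φ₂) over m ∈ [−8, 8]; prefactor 4π/(2·8+1) = 0.739198:
  m=-8: Y*=(0.003202, -0.005040)  Y=(-0.086596, -0.028692)  product (-0.000422, 0.000345)
  m=-7: Y*=(0.021802, -0.026327)  Y=(-0.266875, 0.030217)  product (-0.005023, 0.007685)
  m=-6: Y*=(0.088005, -0.082571)  Y=(-0.375017, 0.227577)  product (-0.014212, 0.050994)
  m=-5: Y*=(0.235397, -0.170898)  Y=(-0.207151, 0.307608)  product (0.003807, 0.107812)
  m=-4: Y*=(0.410918, -0.225752)  Y=(0.002502, -0.015505)  product (-0.002472, -0.006936)
  m=-3: Y*=(0.392557, -0.155328)  Y=(-0.096209, -0.343987)  product (-0.091198, -0.120091)
  m=-2: Y*=(-0.000792, 0.000203)  Y=(-0.116178, -0.136427)  product (0.000120, 0.000084)
  m=-1: Y*=(-0.407257, 0.051419)  Y=(0.257623, 0.118992)  product (-0.111037, -0.035214)
  m=+0: Y*=(-0.137658, -0.000000)  Y=(0.225916, 0.000000)  product (-0.031099, -0.000000)
  m=+1: Y*=(0.407257, 0.051419)  Y=(-0.257623, 0.118992)  product (-0.111037, 0.035214)
  m=+2: Y*=(-0.000792, -0.000203)  Y=(-0.116178, 0.136427)  product (0.000120, -0.000084)
  m=+3: Y*=(-0.392557, -0.155328)  Y=(0.096209, -0.343987)  product (-0.091198, 0.120091)
  m=+4: Y*=(0.410918, 0.225752)  Y=(0.002502, 0.015505)  product (-0.002472, 0.006936)
  m=+5: Y*=(-0.235397, -0.170898)  Y=(0.207151, 0.307608)  product (0.003807, -0.107812)
  m=+6: Y*=(0.088005, 0.082571)  Y=(-0.375017, -0.227577)  product (-0.014212, -0.050994)
  m=+7: Y*=(-0.021802, -0.026327)  Y=(0.266875, 0.030217)  product (-0.005023, -0.007685)
  m=+8: Y*=(0.003202, 0.005040)  Y=(-0.086596, 0.028692)  product (-0.000422, -0.000345)
Total Σ_m = (-0.471975, -0.000000). Multiply by 0.739198: (-0.348883, -0.000000). P_8(cos γ) = -0.348883

-0.348883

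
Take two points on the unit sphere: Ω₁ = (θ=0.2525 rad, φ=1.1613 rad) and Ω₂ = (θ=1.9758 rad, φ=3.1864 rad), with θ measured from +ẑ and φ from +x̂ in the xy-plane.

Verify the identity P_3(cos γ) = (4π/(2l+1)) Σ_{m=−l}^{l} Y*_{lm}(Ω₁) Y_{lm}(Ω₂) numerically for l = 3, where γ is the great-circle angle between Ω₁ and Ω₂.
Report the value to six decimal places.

0.442979

Addition theorem: P_3(cos γ) = (4π/7) Σ_m Y*_{lm}(Ω₁) Y_{lm}(Ω₂), m = −3…3:
  [-3]  conj(Y_{3,-3})(Ω₁) = -0.00613 - 0.00218j ; Y_{3,-3}(Ω₂) = -0.32101 + 0.04341j ; Δ = 0.00206 + 0.00043j
  [-2]  conj(Y_{3,-2})(Ω₁) = -0.04218 + 0.04511j ; Y_{3,-2}(Ω₂) = -0.33880 + 0.03044j ; Δ = 0.01292 - 0.01657j
  [-1]  conj(Y_{3,-1})(Ω₁) = 0.11855 + 0.27314j ; Y_{3,-1}(Ω₂) = 0.06639 - 0.00298j ; Δ = 0.00868 + 0.01778j
  [+0]  conj(Y_{3,0})(Ω₁) = 0.60992 + 0.00000j ; Y_{3,0}(Ω₂) = 0.32698 + 0.00000j ; Δ = 0.19943 + 0.00000j
  [+1]  conj(Y_{3,1})(Ω₁) = -0.11855 + 0.27314j ; Y_{3,1}(Ω₂) = -0.06639 - 0.00298j ; Δ = 0.00868 - 0.01778j
  [+2]  conj(Y_{3,2})(Ω₁) = -0.04218 - 0.04511j ; Y_{3,2}(Ω₂) = -0.33880 - 0.03044j ; Δ = 0.01292 + 0.01657j
  [+3]  conj(Y_{3,3})(Ω₁) = 0.00613 - 0.00218j ; Y_{3,3}(Ω₂) = 0.32101 + 0.04341j ; Δ = 0.00206 - 0.00043j
Accumulated sum 0.24676 - 0.00000j; after 4π/(2l+1) scaling, 0.44298 - 0.00000j ⇒ P_3 = 0.442979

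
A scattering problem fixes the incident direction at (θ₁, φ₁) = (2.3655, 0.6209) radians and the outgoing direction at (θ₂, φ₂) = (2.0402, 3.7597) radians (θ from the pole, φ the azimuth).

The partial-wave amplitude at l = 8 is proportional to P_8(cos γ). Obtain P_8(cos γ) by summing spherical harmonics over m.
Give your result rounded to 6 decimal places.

Expand P_8 via completeness: Σ_{m} conj(Y_{8,m}) at Ω₁ times Y_{8,m} at Ω₂ —
  [-8]  conj(Y_{8,-8})(Ω₁) = (0.007532, -0.028918) ; Y_{8,-8}(Ω₂) = (0.047523, 0.200731) ; Δ = (0.006163, 0.000138)
  [-7]  conj(Y_{8,-7})(Ω₁) = (0.043591, 0.113706) ; Y_{8,-7}(Ω₂) = (-0.157424, 0.387778) ; Δ = (-0.050955, -0.000996)
  [-6]  conj(Y_{8,-6})(Ω₁) = (-0.246378, -0.162763) ; Y_{8,-6}(Ω₂) = (-0.330599, 0.210531) ; Δ = (0.115719, 0.001939)
  [-5]  conj(Y_{8,-5})(Ω₁) = (0.453805, -0.016841) ; Y_{8,-5}(Ω₂) = (-0.014377, -0.000735) ; Δ = (-0.006537, -0.000091)
  [-4]  conj(Y_{8,-4})(Ω₁) = (-0.297657, 0.230057) ; Y_{8,-4}(Ω₂) = (0.268338, 0.212227) ; Δ = (-0.128697, -0.001438)
  [-3]  conj(Y_{8,-3})(Ω₁) = (-0.007748, 0.025785) ; Y_{8,-3}(Ω₂) = (0.053884, 0.184931) ; Δ = (-0.005186, -0.000043)
  [-2]  conj(Y_{8,-2})(Ω₁) = (-0.122436, -0.358626) ; Y_{8,-2}(Ω₂) = (0.083421, -0.239954) ; Δ = (-0.096268, -0.000538)
  [-1]  conj(Y_{8,-1})(Ω₁) = (0.128862, 0.092171) ; Y_{8,-1}(Ω₂) = (0.202637, -0.144086) ; Δ = (0.039393, 0.000110)
  [+0]  conj(Y_{8,0})(Ω₁) = (0.335605, -0.000000) ; Y_{8,0}(Ω₂) = (-0.220763, 0.000000) ; Δ = (-0.074089, 0.000000)
  [+1]  conj(Y_{8,1})(Ω₁) = (-0.128862, 0.092171) ; Y_{8,1}(Ω₂) = (-0.202637, -0.144086) ; Δ = (0.039393, -0.000110)
  [+2]  conj(Y_{8,2})(Ω₁) = (-0.122436, 0.358626) ; Y_{8,2}(Ω₂) = (0.083421, 0.239954) ; Δ = (-0.096268, 0.000538)
  [+3]  conj(Y_{8,3})(Ω₁) = (0.007748, 0.025785) ; Y_{8,3}(Ω₂) = (-0.053884, 0.184931) ; Δ = (-0.005186, 0.000043)
  [+4]  conj(Y_{8,4})(Ω₁) = (-0.297657, -0.230057) ; Y_{8,4}(Ω₂) = (0.268338, -0.212227) ; Δ = (-0.128697, 0.001438)
  [+5]  conj(Y_{8,5})(Ω₁) = (-0.453805, -0.016841) ; Y_{8,5}(Ω₂) = (0.014377, -0.000735) ; Δ = (-0.006537, 0.000091)
  [+6]  conj(Y_{8,6})(Ω₁) = (-0.246378, 0.162763) ; Y_{8,6}(Ω₂) = (-0.330599, -0.210531) ; Δ = (0.115719, -0.001939)
  [+7]  conj(Y_{8,7})(Ω₁) = (-0.043591, 0.113706) ; Y_{8,7}(Ω₂) = (0.157424, 0.387778) ; Δ = (-0.050955, 0.000996)
  [+8]  conj(Y_{8,8})(Ω₁) = (0.007532, 0.028918) ; Y_{8,8}(Ω₂) = (0.047523, -0.200731) ; Δ = (0.006163, -0.000138)
Σ over m = (-0.326825, 0.000000); ×(4π/17) → (-0.241588, 0.000000). Real part: -0.241588

-0.241588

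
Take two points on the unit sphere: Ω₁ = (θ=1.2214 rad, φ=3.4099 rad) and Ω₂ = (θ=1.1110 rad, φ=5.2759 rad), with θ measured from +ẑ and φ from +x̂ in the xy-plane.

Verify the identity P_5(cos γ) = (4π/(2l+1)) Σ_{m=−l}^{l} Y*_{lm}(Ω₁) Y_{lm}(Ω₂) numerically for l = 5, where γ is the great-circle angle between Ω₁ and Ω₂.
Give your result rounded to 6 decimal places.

Summing Y*_{l m}(θ₁,φ₁)·Y_{l m}(θ₂,φ₂) over m ∈ [−5, 5]; prefactor 4π/(2·5+1) = 1.142397:
  term(m=-5) = (-0.090758, -0.008628)   from Y*(Ω₁)=(-0.077237, -0.330975), Y(Ω₂)=(0.085408, -0.254283)
  term(m=-4) = (0.062532, -0.152135)   from Y*(Ω₁)=(0.186897, 0.344100), Y(Ω₂)=(-0.265186, -0.325762)
  term(m=-3) = (0.002338, 0.001910)   from Y*(Ω₁)=(-0.010883, -0.011316), Y(Ω₂)=(-0.190911, 0.022969)
  term(m=-2) = (-0.068188, 0.045696)   from Y*(Ω₁)=(-0.285433, -0.169786), Y(Ω₂)=(0.106117, -0.223216)
  term(m=-1) = (-0.008344, -0.027438)   from Y*(Ω₁)=(0.102213, 0.028102), Y(Ω₂)=(-0.144512, -0.228713)
  term(m=+0) = (0.058238, 0.000000)   from Y*(Ω₁)=(0.306749, -0.000000), Y(Ω₂)=(0.189856, 0.000000)
  term(m=+1) = (-0.008344, 0.027438)   from Y*(Ω₁)=(-0.102213, 0.028102), Y(Ω₂)=(0.144512, -0.228713)
  term(m=+2) = (-0.068188, -0.045696)   from Y*(Ω₁)=(-0.285433, 0.169786), Y(Ω₂)=(0.106117, 0.223216)
  term(m=+3) = (0.002338, -0.001910)   from Y*(Ω₁)=(0.010883, -0.011316), Y(Ω₂)=(0.190911, 0.022969)
  term(m=+4) = (0.062532, 0.152135)   from Y*(Ω₁)=(0.186897, -0.344100), Y(Ω₂)=(-0.265186, 0.325762)
  term(m=+5) = (-0.090758, 0.008628)   from Y*(Ω₁)=(0.077237, -0.330975), Y(Ω₂)=(-0.085408, -0.254283)
Σ over m = (-0.146601, 0.000000); ×(4π/11) → (-0.167477, 0.000000). Real part: -0.167477

-0.167477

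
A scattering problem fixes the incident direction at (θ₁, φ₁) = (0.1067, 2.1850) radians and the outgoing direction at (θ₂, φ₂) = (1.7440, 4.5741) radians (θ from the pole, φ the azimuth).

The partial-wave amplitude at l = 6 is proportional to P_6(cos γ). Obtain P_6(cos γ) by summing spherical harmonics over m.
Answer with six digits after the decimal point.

0.019873

Summing Y*_{l m}(θ₁,φ₁)·Y_{l m}(θ₂,φ₂) over m ∈ [−6, 6]; prefactor 4π/(2·6+1) = 0.966644:
  [-6]  conj(Y_{6,-6})(Ω₁) = 0.00000 + 0.00000j ; Y_{6,-6}(Ω₂) = -0.29791 - 0.32557j ; Δ = -0.00000 - 0.00000j
  [-5]  conj(Y_{6,-5})(Ω₁) = -0.00000 - 0.00002j ; Y_{6,-5}(Ω₂) = 0.17055 - 0.20603j ; Δ = -0.00000 - 0.00000j
  [-4]  conj(Y_{6,-4})(Ω₁) = -0.00035 + 0.00029j ; Y_{6,-4}(Ω₂) = -0.19243 - 0.11882j ; Δ = 0.00010 - 0.00001j
  [-3]  conj(Y_{6,-3})(Ω₁) = 0.00593 + 0.00165j ; Y_{6,-3}(Ω₂) = 0.11561 - 0.26250j ; Δ = 0.00112 - 0.00137j
  [-2]  conj(Y_{6,-2})(Ω₁) = -0.01917 - 0.05379j ; Y_{6,-2}(Ω₂) = -0.15033 - 0.04267j ; Δ = 0.00059 + 0.00891j
  [-1]  conj(Y_{6,-1})(Ω₁) = -0.19097 + 0.27081j ; Y_{6,-1}(Ω₂) = 0.03989 - 0.28664j ; Δ = 0.07001 + 0.06554j
  [+0]  conj(Y_{6,0})(Ω₁) = 0.89905 + 0.00000j ; Y_{6,0}(Ω₂) = -0.13688 + 0.00000j ; Δ = -0.12306 + 0.00000j
  [+1]  conj(Y_{6,1})(Ω₁) = 0.19097 + 0.27081j ; Y_{6,1}(Ω₂) = -0.03989 - 0.28664j ; Δ = 0.07001 - 0.06554j
  [+2]  conj(Y_{6,2})(Ω₁) = -0.01917 + 0.05379j ; Y_{6,2}(Ω₂) = -0.15033 + 0.04267j ; Δ = 0.00059 - 0.00891j
  [+3]  conj(Y_{6,3})(Ω₁) = -0.00593 + 0.00165j ; Y_{6,3}(Ω₂) = -0.11561 - 0.26250j ; Δ = 0.00112 + 0.00137j
  [+4]  conj(Y_{6,4})(Ω₁) = -0.00035 - 0.00029j ; Y_{6,4}(Ω₂) = -0.19243 + 0.11882j ; Δ = 0.00010 + 0.00001j
  [+5]  conj(Y_{6,5})(Ω₁) = 0.00000 - 0.00002j ; Y_{6,5}(Ω₂) = -0.17055 - 0.20603j ; Δ = -0.00000 + 0.00000j
  [+6]  conj(Y_{6,6})(Ω₁) = 0.00000 - 0.00000j ; Y_{6,6}(Ω₂) = -0.29791 + 0.32557j ; Δ = -0.00000 + 0.00000j
Σ over m = 0.02056 + 0.00000j; ×(4π/13) → 0.01987 + 0.00000j. Real part: 0.019873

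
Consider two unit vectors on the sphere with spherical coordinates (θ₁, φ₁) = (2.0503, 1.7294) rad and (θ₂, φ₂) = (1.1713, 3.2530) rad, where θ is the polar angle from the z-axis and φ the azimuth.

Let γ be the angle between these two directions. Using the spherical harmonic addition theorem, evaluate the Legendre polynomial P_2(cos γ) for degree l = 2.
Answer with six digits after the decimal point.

-0.470230

Expand P_2 via completeness: Σ_{m} conj(Y_{2,m}) at Ω₁ times Y_{2,m} at Ω₂ —
  m=-2: Y*=(-0.288892, -0.094841)  Y=(0.319732, -0.072444)  product (-0.099239, -0.009395)
  m=-1: Y*=(0.049942, -0.312244)  Y=(-0.275109, 0.030777)  product (-0.004130, 0.087438)
  m=+0: Y*=(-0.114014, -0.000000)  Y=(-0.172249, 0.000000)  product (0.019639, 0.000000)
  m=+1: Y*=(-0.049942, -0.312244)  Y=(0.275109, 0.030777)  product (-0.004130, -0.087438)
  m=+2: Y*=(-0.288892, 0.094841)  Y=(0.319732, 0.072444)  product (-0.099239, 0.009395)
Accumulated sum (-0.187099, 0.000000); after 4π/(2l+1) scaling, (-0.470230, 0.000000) ⇒ P_2 = -0.470230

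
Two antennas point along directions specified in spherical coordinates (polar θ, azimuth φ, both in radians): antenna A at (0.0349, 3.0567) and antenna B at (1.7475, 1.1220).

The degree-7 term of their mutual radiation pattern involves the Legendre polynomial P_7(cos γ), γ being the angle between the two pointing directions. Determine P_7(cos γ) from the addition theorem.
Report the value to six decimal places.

Term-by-term m-sum for l=7 (normalisation 4π/15 = 0.837758):
  [-7]  conj(Y_{7,-7})(Ω₁) = (-0.000000, 0.000000) ; Y_{7,-7}(Ω₂) = (-0.000008, -0.448016) ; Δ = (0.000000, 0.000000)
  [-6]  conj(Y_{7,-6})(Ω₁) = (0.000000, -0.000000) ; Y_{7,-6}(Ω₂) = (-0.269689, 0.129881) ; Δ = (-0.000000, 0.000000)
  [-5]  conj(Y_{7,-5})(Ω₁) = (-0.000000, 0.000000) ; Y_{7,-5}(Ω₂) = (-0.158684, -0.126543) ; Δ = (0.000000, 0.000000)
  [-4]  conj(Y_{7,-4})(Ω₁) = (0.000010, -0.000004) ; Y_{7,-4}(Ω₂) = (-0.070044, 0.306897) ; Δ = (0.000000, 0.000003)
  [-3]  conj(Y_{7,-3})(Ω₁) = (-0.000363, 0.000094) ; Y_{7,-3}(Ω₂) = (-0.112891, 0.025768) ; Δ = (0.000039, -0.000020)
  [-2]  conj(Y_{7,-2})(Ω₁) = (0.008966, -0.001537) ; Y_{7,-2}(Ω₂) = (0.195056, 0.244590) ; Δ = (0.002125, 0.001893)
  [-1]  conj(Y_{7,-1})(Ω₁) = (-0.140961, 0.011995) ; Y_{7,-1}(Ω₂) = (-0.035151, 0.072992) ; Δ = (0.004079, -0.010711)
  [+0]  conj(Y_{7,0})(Ω₁) = (1.073996, -0.000000) ; Y_{7,0}(Ω₂) = (0.311072, 0.000000) ; Δ = (0.334091, 0.000000)
  [+1]  conj(Y_{7,1})(Ω₁) = (0.140961, 0.011995) ; Y_{7,1}(Ω₂) = (0.035151, 0.072992) ; Δ = (0.004079, 0.010711)
  [+2]  conj(Y_{7,2})(Ω₁) = (0.008966, 0.001537) ; Y_{7,2}(Ω₂) = (0.195056, -0.244590) ; Δ = (0.002125, -0.001893)
  [+3]  conj(Y_{7,3})(Ω₁) = (0.000363, 0.000094) ; Y_{7,3}(Ω₂) = (0.112891, 0.025768) ; Δ = (0.000039, 0.000020)
  [+4]  conj(Y_{7,4})(Ω₁) = (0.000010, 0.000004) ; Y_{7,4}(Ω₂) = (-0.070044, -0.306897) ; Δ = (0.000000, -0.000003)
  [+5]  conj(Y_{7,5})(Ω₁) = (0.000000, 0.000000) ; Y_{7,5}(Ω₂) = (0.158684, -0.126543) ; Δ = (0.000000, -0.000000)
  [+6]  conj(Y_{7,6})(Ω₁) = (0.000000, 0.000000) ; Y_{7,6}(Ω₂) = (-0.269689, -0.129881) ; Δ = (-0.000000, -0.000000)
  [+7]  conj(Y_{7,7})(Ω₁) = (0.000000, 0.000000) ; Y_{7,7}(Ω₂) = (0.000008, -0.448016) ; Δ = (0.000000, -0.000000)
Accumulated sum (0.346577, -0.000000); after 4π/(2l+1) scaling, (0.290348, -0.000000) ⇒ P_7 = 0.290348

0.290348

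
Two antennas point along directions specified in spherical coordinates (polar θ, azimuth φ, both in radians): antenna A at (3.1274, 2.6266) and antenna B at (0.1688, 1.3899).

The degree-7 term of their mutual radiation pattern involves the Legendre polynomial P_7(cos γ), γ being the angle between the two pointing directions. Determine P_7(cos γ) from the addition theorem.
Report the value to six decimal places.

Addition theorem: P_7(cos γ) = (4π/15) Σ_m Y*_{lm}(Ω₁) Y_{lm}(Ω₂), m = −7…7:
  m=-7: +0.000000-0.000000i × -0.000002+0.000001i = -0.000000+0.000000i  (running Σ = -0.000000+0.000000i)
  m=-6: +0.000000+0.000000i × -0.000019-0.000037i = -0.000000-0.000000i  (running Σ = -0.000000-0.000000i)
  m=-5: +0.000000+0.000000i × +0.000449-0.000353i = +0.000000-0.000000i  (running Σ = +0.000000-0.000000i)
  m=-4: +0.000000+0.000000i × +0.004160+0.003675i = -0.000000+0.000000i  (running Σ = -0.000000+0.000000i)
  m=-3: -0.000001+0.000025i × -0.020022+0.033199i = -0.000001-0.000001i  (running Σ = -0.000001-0.000001i)
  m=-2: -0.000778+0.001296i × -0.175663-0.066480i = +0.000223-0.000176i  (running Σ = +0.000222-0.000176i)
  m=-1: -0.050423+0.028536i × +0.101218-0.553421i = +0.010689+0.030794i  (running Σ = +0.010911+0.030617i)
  m=0: -1.089470-0.000000i × +0.697854+0.000000i = -0.760290-0.000000i  (running Σ = -0.749380+0.030617i)
  m=1: +0.050423+0.028536i × -0.101218-0.553421i = +0.010689-0.030794i  (running Σ = -0.738691-0.000176i)
  m=2: -0.000778-0.001296i × -0.175663+0.066480i = +0.000223+0.000176i  (running Σ = -0.738468-0.000001i)
  m=3: +0.000001+0.000025i × +0.020022+0.033199i = -0.000001+0.000001i  (running Σ = -0.738469+0.000000i)
  m=4: +0.000000-0.000000i × +0.004160-0.003675i = -0.000000-0.000000i  (running Σ = -0.738469-0.000000i)
  m=5: -0.000000+0.000000i × -0.000449-0.000353i = +0.000000+0.000000i  (running Σ = -0.738469-0.000000i)
  m=6: +0.000000-0.000000i × -0.000019+0.000037i = -0.000000+0.000000i  (running Σ = -0.738469+0.000000i)
  m=7: -0.000000-0.000000i × +0.000002+0.000001i = -0.000000-0.000000i  (running Σ = -0.738469+0.000000i)
Total Σ_m = -0.738469+0.000000i. Multiply by 0.837758: -0.618658+0.000000i. P_7(cos γ) = -0.618658

-0.618658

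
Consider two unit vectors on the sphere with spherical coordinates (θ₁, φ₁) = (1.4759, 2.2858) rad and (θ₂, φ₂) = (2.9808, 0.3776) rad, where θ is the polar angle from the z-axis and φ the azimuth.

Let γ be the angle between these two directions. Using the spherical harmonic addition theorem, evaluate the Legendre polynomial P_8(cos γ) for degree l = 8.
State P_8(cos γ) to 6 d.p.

0.086654

Summing Y*_{l m}(θ₁,φ₁)·Y_{l m}(θ₂,φ₂) over m ∈ [−8, 8]; prefactor 4π/(2·8+1) = 0.739198:
  term(m=-8) = -0.00000 + 0.00000j   from Y*(Ω₁)=0.42039 - 0.26542j, Y(Ω₂)=-0.00000 - 0.00000j
  term(m=-7) = -0.00000 - 0.00000j   from Y*(Ω₁)=-0.18124 - 0.05460j, Y(Ω₂)=0.00000 + 0.00000j
  term(m=-6) = -0.00001 + 0.00002j   from Y*(Ω₁)=-0.12996 - 0.28917j, Y(Ω₂)=-0.00006 - 0.00007j
  term(m=-5) = -0.00021 - 0.00002j   from Y*(Ω₁)=-0.09065 + 0.19589j, Y(Ω₂)=0.00031 + 0.00093j
  term(m=-4) = 0.00047 + 0.00208j   from Y*(Ω₁)=-0.24633 + 0.07125j, Y(Ω₂)=0.00050 - 0.00829j
  term(m=-3) = -0.00997 + 0.00623j   from Y*(Ω₁)=0.18988 + 0.12284j, Y(Ω₂)=-0.02205 + 0.04708j
  term(m=-2) = 0.04084 + 0.03268j   from Y*(Ω₁)=0.03208 + 0.22633j, Y(Ω₂)=0.16660 - 0.15683j
  term(m=-1) = -0.04751 + 0.13542j   from Y*(Ω₁)=0.15079 - 0.17367j, Y(Ω₂)=-0.57999 + 0.23004j
  term(m=+0) = 0.15001 + 0.00000j   from Y*(Ω₁)=0.22024 + 0.00000j, Y(Ω₂)=0.68114 + 0.00000j
  term(m=+1) = -0.04751 - 0.13542j   from Y*(Ω₁)=-0.15079 - 0.17367j, Y(Ω₂)=0.57999 + 0.23004j
  term(m=+2) = 0.04084 - 0.03268j   from Y*(Ω₁)=0.03208 - 0.22633j, Y(Ω₂)=0.16660 + 0.15683j
  term(m=+3) = -0.00997 - 0.00623j   from Y*(Ω₁)=-0.18988 + 0.12284j, Y(Ω₂)=0.02205 + 0.04708j
  term(m=+4) = 0.00047 - 0.00208j   from Y*(Ω₁)=-0.24633 - 0.07125j, Y(Ω₂)=0.00050 + 0.00829j
  term(m=+5) = -0.00021 + 0.00002j   from Y*(Ω₁)=0.09065 + 0.19589j, Y(Ω₂)=-0.00031 + 0.00093j
  term(m=+6) = -0.00001 - 0.00002j   from Y*(Ω₁)=-0.12996 + 0.28917j, Y(Ω₂)=-0.00006 + 0.00007j
  term(m=+7) = -0.00000 + 0.00000j   from Y*(Ω₁)=0.18124 - 0.05460j, Y(Ω₂)=-0.00000 + 0.00000j
  term(m=+8) = -0.00000 - 0.00000j   from Y*(Ω₁)=0.42039 + 0.26542j, Y(Ω₂)=-0.00000 + 0.00000j
Σ over m = 0.11723 - 0.00000j; ×(4π/17) → 0.08665 - 0.00000j. Real part: 0.086654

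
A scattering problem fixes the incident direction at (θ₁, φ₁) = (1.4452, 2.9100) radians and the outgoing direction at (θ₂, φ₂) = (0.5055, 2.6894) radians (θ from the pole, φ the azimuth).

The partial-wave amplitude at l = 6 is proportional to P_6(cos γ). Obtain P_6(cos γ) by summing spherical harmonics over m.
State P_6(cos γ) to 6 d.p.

Addition theorem: P_6(cos γ) = (4π/13) Σ_m Y*_{lm}(Ω₁) Y_{lm}(Ω₂), m = −6…6:
  m=-6: Y*=(0.083041, -0.453152)  Y=(-0.005666, 0.002588)  product (0.000702, 0.002782)
  m=-5: Y*=(-0.080843, 0.184572)  Y=(0.024821, -0.030064)  product (0.003542, 0.007012)
  m=-4: Y*=(-0.171815, 0.228646)  Y=(-0.034318, 0.141477)  product (-0.026452, -0.032155)
  m=-3: Y*=(0.173074, -0.144240)  Y=(-0.074574, -0.342779)  product (-0.062349, -0.048570)
  m=-2: Y*=(0.208128, -0.103944)  Y=(0.309656, 0.393750)  product (0.105376, 0.049763)
  m=-1: Y*=(-0.226112, 0.053323)  Y=(-0.215537, -0.104700)  product (0.054318, 0.012181)
  m=+0: Y*=(-0.217982, -0.000000)  Y=(-0.355243, 0.000000)  product (0.077436, 0.000000)
  m=+1: Y*=(0.226112, 0.053323)  Y=(0.215537, -0.104700)  product (0.054318, -0.012181)
  m=+2: Y*=(0.208128, 0.103944)  Y=(0.309656, -0.393750)  product (0.105376, -0.049763)
  m=+3: Y*=(-0.173074, -0.144240)  Y=(0.074574, -0.342779)  product (-0.062349, 0.048570)
  m=+4: Y*=(-0.171815, -0.228646)  Y=(-0.034318, -0.141477)  product (-0.026452, 0.032155)
  m=+5: Y*=(0.080843, 0.184572)  Y=(-0.024821, -0.030064)  product (0.003542, -0.007012)
  m=+6: Y*=(0.083041, 0.453152)  Y=(-0.005666, -0.002588)  product (0.000702, -0.002782)
Accumulated sum (0.227712, -0.000000); after 4π/(2l+1) scaling, (0.220117, -0.000000) ⇒ P_6 = 0.220117

0.220117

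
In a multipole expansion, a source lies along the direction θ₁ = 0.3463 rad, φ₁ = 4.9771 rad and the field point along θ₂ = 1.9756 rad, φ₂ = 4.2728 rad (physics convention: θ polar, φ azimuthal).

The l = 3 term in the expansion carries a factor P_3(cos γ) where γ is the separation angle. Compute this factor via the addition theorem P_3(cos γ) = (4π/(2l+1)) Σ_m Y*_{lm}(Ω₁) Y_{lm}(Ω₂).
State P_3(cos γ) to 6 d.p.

Expand P_3 via completeness: Σ_{m} conj(Y_{3,m}) at Ω₁ times Y_{3,m} at Ω₂ —
  [-3]  conj(Y_{3,-3})(Ω₁) = -0.01164 + 0.01144j ; Y_{3,-3}(Ω₂) = 0.31378 - 0.08080j ; Δ = -0.00273 + 0.00453j
  [-2]  conj(Y_{3,-2})(Ω₁) = -0.09559 - 0.05593j ; Y_{3,-2}(Ω₂) = 0.21689 + 0.26192j ; Δ = -0.00608 - 0.03717j
  [-1]  conj(Y_{3,-1})(Ω₁) = 0.09827 - 0.36251j ; Y_{3,-1}(Ω₂) = 0.02838 - 0.06034j ; Δ = -0.01908 - 0.01622j
  [+0]  conj(Y_{3,0})(Ω₁) = 0.49985 + 0.00000j ; Y_{3,0}(Ω₂) = 0.32693 + 0.00000j ; Δ = 0.16342 + 0.00000j
  [+1]  conj(Y_{3,1})(Ω₁) = -0.09827 - 0.36251j ; Y_{3,1}(Ω₂) = -0.02838 - 0.06034j ; Δ = -0.01908 + 0.01622j
  [+2]  conj(Y_{3,2})(Ω₁) = -0.09559 + 0.05593j ; Y_{3,2}(Ω₂) = 0.21689 - 0.26192j ; Δ = -0.00608 + 0.03717j
  [+3]  conj(Y_{3,3})(Ω₁) = 0.01164 + 0.01144j ; Y_{3,3}(Ω₂) = -0.31378 - 0.08080j ; Δ = -0.00273 - 0.00453j
Total Σ_m = 0.10763 - 0.00000j. Multiply by 1.795196: 0.19321 - 0.00000j. P_3(cos γ) = 0.193212

0.193212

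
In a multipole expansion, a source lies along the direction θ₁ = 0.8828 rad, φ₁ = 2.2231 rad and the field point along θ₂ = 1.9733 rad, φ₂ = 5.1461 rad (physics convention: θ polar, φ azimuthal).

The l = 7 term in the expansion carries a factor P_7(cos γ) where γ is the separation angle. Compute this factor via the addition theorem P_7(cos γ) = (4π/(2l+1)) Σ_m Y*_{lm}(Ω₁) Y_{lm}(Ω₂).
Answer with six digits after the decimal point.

0.076161

Expand P_7 via completeness: Σ_{m} conj(Y_{7,m}) at Ω₁ times Y_{7,m} at Ω₂ —
  [-7]  conj(Y_{7,-7})(Ω₁) = (-0.081229, 0.011966) ; Y_{7,-7}(Ω₂) = (-0.029425, 0.277567) ; Δ = (-0.000931, -0.022898)
  [-6]  conj(Y_{7,-6})(Ω₁) = (0.180894, 0.176191) ; Y_{7,-6}(Ω₂) = (-0.381527, -0.228349) ; Δ = (-0.028783, -0.108528)
  [-5]  conj(Y_{7,-5})(Ω₁) = (0.051233, -0.425154) ; Y_{7,-5}(Ω₂) = (0.198954, -0.135458) ; Δ = (-0.047398, -0.091526)
  [-4]  conj(Y_{7,-4})(Ω₁) = (-0.320565, 0.188850) ; Y_{7,-4}(Ω₂) = (-0.033820, -0.204304) ; Δ = (0.049424, 0.059106)
  [-3]  conj(Y_{7,-3})(Ω₁) = (-0.017152, -0.006973) ; Y_{7,-3}(Ω₂) = (0.312333, 0.086328) ; Δ = (-0.004755, -0.003659)
  [-2]  conj(Y_{7,-2})(Ω₁) = (0.095209, 0.349187) ; Y_{7,-2}(Ω₂) = (0.049932, -0.058876) ; Δ = (0.025313, 0.011830)
  [-1]  conj(Y_{7,-1})(Ω₁) = (0.087485, -0.114532) ; Y_{7,-1}(Ω₂) = (0.138554, 0.299176) ; Δ = (0.046386, 0.010304)
  [+0]  conj(Y_{7,0})(Ω₁) = (0.323751, -0.000000) ; Y_{7,0}(Ω₂) = (0.038292, 0.000000) ; Δ = (0.012397, 0.000000)
  [+1]  conj(Y_{7,1})(Ω₁) = (-0.087485, -0.114532) ; Y_{7,1}(Ω₂) = (-0.138554, 0.299176) ; Δ = (0.046386, -0.010304)
  [+2]  conj(Y_{7,2})(Ω₁) = (0.095209, -0.349187) ; Y_{7,2}(Ω₂) = (0.049932, 0.058876) ; Δ = (0.025313, -0.011830)
  [+3]  conj(Y_{7,3})(Ω₁) = (0.017152, -0.006973) ; Y_{7,3}(Ω₂) = (-0.312333, 0.086328) ; Δ = (-0.004755, 0.003659)
  [+4]  conj(Y_{7,4})(Ω₁) = (-0.320565, -0.188850) ; Y_{7,4}(Ω₂) = (-0.033820, 0.204304) ; Δ = (0.049424, -0.059106)
  [+5]  conj(Y_{7,5})(Ω₁) = (-0.051233, -0.425154) ; Y_{7,5}(Ω₂) = (-0.198954, -0.135458) ; Δ = (-0.047398, 0.091526)
  [+6]  conj(Y_{7,6})(Ω₁) = (0.180894, -0.176191) ; Y_{7,6}(Ω₂) = (-0.381527, 0.228349) ; Δ = (-0.028783, 0.108528)
  [+7]  conj(Y_{7,7})(Ω₁) = (0.081229, 0.011966) ; Y_{7,7}(Ω₂) = (0.029425, 0.277567) ; Δ = (-0.000931, 0.022898)
Σ over m = (0.090910, 0.000000); ×(4π/15) → (0.076161, 0.000000). Real part: 0.076161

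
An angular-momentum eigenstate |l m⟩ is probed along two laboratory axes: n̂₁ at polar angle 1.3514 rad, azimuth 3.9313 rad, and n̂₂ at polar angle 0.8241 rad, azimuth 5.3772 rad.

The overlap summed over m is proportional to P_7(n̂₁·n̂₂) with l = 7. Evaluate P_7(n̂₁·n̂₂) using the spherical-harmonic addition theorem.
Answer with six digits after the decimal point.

-0.287587

Addition theorem: P_7(cos γ) = (4π/15) Σ_m Y*_{lm}(Ω₁) Y_{lm}(Ω₂), m = −7…7:
  m=-7: -0.307214+0.289218i × +0.057262+0.003366i = -0.018565+0.015527i  (running Σ = -0.018565+0.015527i)
  m=-6: +0.009101-0.351916i × +0.131494-0.148864i = -0.051191-0.047630i  (running Σ = -0.069756-0.032103i)
  m=-5: -0.086378-0.090183i × -0.070856-0.384014i = -0.028511+0.039560i  (running Σ = -0.098267+0.007458i)
  m=-4: +0.345529+0.005956i × -0.384048-0.201087i = -0.131502-0.071769i  (running Σ = -0.229769-0.064311i)
  m=-3: +0.014336-0.013970i × -0.119085+0.053700i = -0.000957+0.002434i  (running Σ = -0.230726-0.061878i)
  m=-2: -0.002827+0.327959i × +0.072629-0.295284i = +0.096636+0.024654i  (running Σ = -0.134090-0.037224i)
  m=-1: -0.014466-0.014591i × -0.172046-0.219491i = -0.000714+0.005685i  (running Σ = -0.134804-0.031538i)
  m=0: -0.320837-0.000000i × +0.229628+0.000000i = -0.073673-0.000000i  (running Σ = -0.208477-0.031538i)
  m=1: +0.014466-0.014591i × +0.172046-0.219491i = -0.000714-0.005685i  (running Σ = -0.209191-0.037224i)
  m=2: -0.002827-0.327959i × +0.072629+0.295284i = +0.096636-0.024654i  (running Σ = -0.112555-0.061878i)
  m=3: -0.014336-0.013970i × +0.119085+0.053700i = -0.000957-0.002434i  (running Σ = -0.113512-0.064311i)
  m=4: +0.345529-0.005956i × -0.384048+0.201087i = -0.131502+0.071769i  (running Σ = -0.245014+0.007458i)
  m=5: +0.086378-0.090183i × +0.070856-0.384014i = -0.028511-0.039560i  (running Σ = -0.273525-0.032103i)
  m=6: +0.009101+0.351916i × +0.131494+0.148864i = -0.051191+0.047630i  (running Σ = -0.324716+0.015527i)
  m=7: +0.307214+0.289218i × -0.057262+0.003366i = -0.018565-0.015527i  (running Σ = -0.343281-0.000000i)
Total Σ_m = -0.343281-0.000000i. Multiply by 0.837758: -0.287587-0.000000i. P_7(cos γ) = -0.287587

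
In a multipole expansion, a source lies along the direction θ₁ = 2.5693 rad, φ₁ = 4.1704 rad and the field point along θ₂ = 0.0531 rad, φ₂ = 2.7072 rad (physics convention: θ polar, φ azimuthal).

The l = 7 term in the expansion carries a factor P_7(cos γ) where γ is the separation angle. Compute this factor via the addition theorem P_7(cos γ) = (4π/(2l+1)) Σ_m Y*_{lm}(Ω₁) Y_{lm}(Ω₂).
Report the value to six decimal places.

0.361313

Term-by-term m-sum for l=7 (normalisation 4π/15 = 0.837758):
  m=-7: Y*=-0.00415 - 0.00543j  Y=0.00000 - 0.00000j  product -0.00000 - 0.00000j
  m=-6: Y*=-0.03944 + 0.00437j  Y=-0.00000 + 0.00000j  product 0.00000 - 0.00000j
  m=-5: Y*=-0.05855 + 0.12711j  Y=0.00000 - 0.00000j  product 0.00000 + 0.00000j
  m=-4: Y*=0.18462 + 0.27151j  Y=-0.00001 + 0.00006j  product -0.00002 + 0.00001j
  m=-3: Y*=0.48736 - 0.02692j  Y=-0.00035 - 0.00127j  product -0.00020 - 0.00061j
  m=-2: Y*=0.15668 - 0.29600j  Y=0.01350 + 0.01596j  product 0.00684 - 0.00150j
  m=-1: Y*=0.09630 + 0.15994j  Y=-0.19309 - 0.08959j  product -0.00427 - 0.03951j
  m=+0: Y*=0.40633 + 0.00000j  Y=1.04984 + 0.00000j  product 0.42658 + 0.00000j
  m=+1: Y*=-0.09630 + 0.15994j  Y=0.19309 - 0.08959j  product -0.00427 + 0.03951j
  m=+2: Y*=0.15668 + 0.29600j  Y=0.01350 - 0.01596j  product 0.00684 + 0.00150j
  m=+3: Y*=-0.48736 - 0.02692j  Y=0.00035 - 0.00127j  product -0.00020 + 0.00061j
  m=+4: Y*=0.18462 - 0.27151j  Y=-0.00001 - 0.00006j  product -0.00002 - 0.00001j
  m=+5: Y*=0.05855 + 0.12711j  Y=-0.00000 - 0.00000j  product 0.00000 - 0.00000j
  m=+6: Y*=-0.03944 - 0.00437j  Y=-0.00000 - 0.00000j  product 0.00000 + 0.00000j
  m=+7: Y*=0.00415 - 0.00543j  Y=-0.00000 - 0.00000j  product -0.00000 + 0.00000j
Σ over m = 0.43129 + 0.00000j; ×(4π/15) → 0.36131 + 0.00000j. Real part: 0.361313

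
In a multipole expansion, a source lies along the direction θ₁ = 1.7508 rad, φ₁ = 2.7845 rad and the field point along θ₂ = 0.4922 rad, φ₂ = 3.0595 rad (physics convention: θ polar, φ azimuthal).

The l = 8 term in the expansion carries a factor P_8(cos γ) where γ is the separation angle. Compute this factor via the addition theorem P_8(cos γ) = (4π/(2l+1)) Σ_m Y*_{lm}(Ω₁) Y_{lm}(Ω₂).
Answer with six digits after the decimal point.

Expand P_8 via completeness: Σ_{m} conj(Y_{8,m}) at Ω₁ times Y_{8,m} at Ω₂ —
  m=-8: -0.43422 - 0.12715j × 0.00102 + 0.00078j = -0.00034 - 0.00047j  (running Σ = -0.00034 - 0.00047j)
  m=-7: -0.26378 - 0.19719j × -0.00803 - 0.00520j = 0.00109 + 0.00295j  (running Σ = 0.00075 + 0.00248j)
  m=-6: 0.09591 + 0.14905j × 0.03934 + 0.02111j = 0.00063 + 0.00789j  (running Σ = 0.00138 + 0.01037j)
  m=-5: 0.07201 + 0.33030j × -0.13396 - 0.05830j = 0.00961 - 0.04845j  (running Σ = 0.01099 - 0.03807j)
  m=-4: 0.01050 - 0.07323j × 0.31965 + 0.10891j = 0.01133 - 0.02226j  (running Σ = 0.02232 - 0.06034j)
  m=-3: 0.15741 - 0.28847j × -0.49890 - 0.12542j = -0.11471 + 0.12418j  (running Σ = -0.09239 + 0.06384j)
  m=-2: -0.01993 + 0.01727j × 0.38135 + 0.06318j = -0.00869 + 0.00533j  (running Σ = -0.10108 + 0.06917j)
  m=-1: -0.30112 + 0.11234j × 0.15434 + 0.01270j = -0.04790 + 0.01352j  (running Σ = -0.14899 + 0.08268j)
  m=0: 0.01222 + 0.00000j × -0.44922 + 0.00000j = -0.00549 + 0.00000j  (running Σ = -0.15447 + 0.08268j)
  m=1: 0.30112 + 0.11234j × -0.15434 + 0.01270j = -0.04790 - 0.01352j  (running Σ = -0.20237 + 0.06917j)
  m=2: -0.01993 - 0.01727j × 0.38135 - 0.06318j = -0.00869 - 0.00533j  (running Σ = -0.21106 + 0.06384j)
  m=3: -0.15741 - 0.28847j × 0.49890 - 0.12542j = -0.11471 - 0.12418j  (running Σ = -0.32578 - 0.06034j)
  m=4: 0.01050 + 0.07323j × 0.31965 - 0.10891j = 0.01133 + 0.02226j  (running Σ = -0.31444 - 0.03807j)
  m=5: -0.07201 + 0.33030j × 0.13396 - 0.05830j = 0.00961 + 0.04845j  (running Σ = -0.30484 + 0.01037j)
  m=6: 0.09591 - 0.14905j × 0.03934 - 0.02111j = 0.00063 - 0.00789j  (running Σ = -0.30421 + 0.00248j)
  m=7: 0.26378 - 0.19719j × 0.00803 - 0.00520j = 0.00109 - 0.00295j  (running Σ = -0.30312 - 0.00047j)
  m=8: -0.43422 + 0.12715j × 0.00102 - 0.00078j = -0.00034 + 0.00047j  (running Σ = -0.30346 + 0.00000j)
Σ over m = -0.30346 + 0.00000j; ×(4π/17) → -0.22432 + 0.00000j. Real part: -0.224316

-0.224316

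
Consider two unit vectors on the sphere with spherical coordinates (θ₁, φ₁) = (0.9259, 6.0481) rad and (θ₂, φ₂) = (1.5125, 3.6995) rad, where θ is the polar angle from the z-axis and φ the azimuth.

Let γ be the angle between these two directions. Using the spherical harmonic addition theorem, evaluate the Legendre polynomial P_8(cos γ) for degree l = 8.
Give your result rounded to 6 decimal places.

-0.002144

Summing Y*_{l m}(θ₁,φ₁)·Y_{l m}(θ₂,φ₂) over m ∈ [−8, 8]; prefactor 4π/(2·8+1) = 0.739198:
  m=-8: (-0.026150, -0.081668) × (-0.125368, 0.492768) = (0.043522, -0.002647)  (running Σ = (0.043522, -0.002647))
  m=-7: (-0.019281, -0.257285) × (0.085731, -0.082099) = (-0.022776, -0.020474)  (running Σ = (0.020746, -0.023122))
  m=-6: (0.069174, -0.427865) × (0.346158, -0.072281) = (-0.006982, -0.153109)  (running Σ = (0.013765, -0.176230))
  m=-5: (0.148514, -0.355853) × (-0.130039, -0.047771) = (-0.036312, 0.039180)  (running Σ = (-0.022547, -0.137050))
  m=-4: (0.007483, -0.010253) × (-0.188180, -0.242051) = (-0.003890, 0.000118)  (running Σ = (-0.026437, -0.136932))
  m=-3: (-0.265831, 0.226306) × (0.015150, 0.146670) = (-0.037219, -0.035561)  (running Σ = (-0.063657, -0.172493))
  m=-2: (-0.183686, 0.093345) × (-0.125669, 0.256879) = (-0.000895, -0.058916)  (running Σ = (-0.064552, -0.231409))
  m=-1: (0.257611, -0.061701) × (0.128234, -0.080023) = (0.028097, -0.028527)  (running Σ = (-0.036455, -0.259936))
  m=0: (0.250125, -0.000000) × (0.279892, 0.000000) = (0.070008, 0.000000)  (running Σ = (0.033554, -0.259936))
  m=1: (-0.257611, -0.061701) × (-0.128234, -0.080023) = (0.028097, 0.028527)  (running Σ = (0.061651, -0.231409))
  m=2: (-0.183686, -0.093345) × (-0.125669, -0.256879) = (-0.000895, 0.058916)  (running Σ = (0.060756, -0.172493))
  m=3: (0.265831, 0.226306) × (-0.015150, 0.146670) = (-0.037219, 0.035561)  (running Σ = (0.023536, -0.136932))
  m=4: (0.007483, 0.010253) × (-0.188180, 0.242051) = (-0.003890, -0.000118)  (running Σ = (0.019646, -0.137050))
  m=5: (-0.148514, -0.355853) × (0.130039, -0.047771) = (-0.036312, -0.039180)  (running Σ = (-0.016666, -0.176230))
  m=6: (0.069174, 0.427865) × (0.346158, 0.072281) = (-0.006982, 0.153109)  (running Σ = (-0.023647, -0.023122))
  m=7: (0.019281, -0.257285) × (-0.085731, -0.082099) = (-0.022776, 0.020474)  (running Σ = (-0.046423, -0.002647))
  m=8: (-0.026150, 0.081668) × (-0.125368, -0.492768) = (0.043522, 0.002647)  (running Σ = (-0.002901, -0.000000))
Σ over m = (-0.002901, -0.000000); ×(4π/17) → (-0.002144, -0.000000). Real part: -0.002144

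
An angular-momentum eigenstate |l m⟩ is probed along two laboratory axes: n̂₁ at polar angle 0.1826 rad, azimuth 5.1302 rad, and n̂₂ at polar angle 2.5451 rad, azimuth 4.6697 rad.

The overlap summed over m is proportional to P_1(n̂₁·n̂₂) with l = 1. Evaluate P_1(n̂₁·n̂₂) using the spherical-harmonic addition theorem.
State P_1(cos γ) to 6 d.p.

-0.722177

Addition theorem: P_1(cos γ) = (4π/3) Σ_m Y*_{lm}(Ω₁) Y_{lm}(Ω₂), m = −1…1:
  m=-1: Y*=0.02546 - 0.05734j  Y=-0.00828 + 0.19390j  product 0.01091 + 0.00541j
  m=+0: Y*=0.48048 + 0.00000j  Y=-0.40423 + 0.00000j  product -0.19422 + 0.00000j
  m=+1: Y*=-0.02546 - 0.05734j  Y=0.00828 + 0.19390j  product 0.01091 - 0.00541j
Total Σ_m = -0.17241 + 0.00000j. Multiply by 4.188790: -0.72218 + 0.00000j. P_1(cos γ) = -0.722177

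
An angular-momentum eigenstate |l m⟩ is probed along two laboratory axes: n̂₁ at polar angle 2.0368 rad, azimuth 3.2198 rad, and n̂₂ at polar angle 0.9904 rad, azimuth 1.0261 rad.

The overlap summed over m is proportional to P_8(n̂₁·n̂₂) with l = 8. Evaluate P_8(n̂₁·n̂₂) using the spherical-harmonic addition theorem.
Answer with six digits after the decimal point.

Term-by-term m-sum for l=8 (normalisation 4π/17 = 0.739198):
  [-8]  conj(Y_{8,-8})(Ω₁) = +0.169519+0.122475i ; Y_{8,-8}(Ω₂) = -0.042825-0.115586i ; Δ = +0.006897-0.024839i
  [-7]  conj(Y_{8,-7})(Ω₁) = +0.359245+0.218997i ; Y_{8,-7}(Ω₂) = +0.201099-0.253165i ; Δ = +0.127686-0.046908i
  [-6]  conj(Y_{8,-6})(Ω₁) = +0.346193+0.175525i ; Y_{8,-6}(Ω₂) = +0.448269+0.057049i ; Δ = +0.145174+0.098432i
  [-5]  conj(Y_{8,-5})(Ω₁) = +0.005444+0.002244i ; Y_{8,-5}(Ω₂) = +0.111830+0.251695i ; Δ = +0.000044+0.001621i
  [-4]  conj(Y_{8,-4})(Ω₁) = -0.327997-0.106091i ; Y_{8,-4}(Ω₂) = +0.088919-0.127770i ; Δ = -0.042720+0.032475i
  [-3]  conj(Y_{8,-3})(Ω₁) = -0.179492-0.042903i ; Y_{8,-3}(Ω₂) = +0.361101+0.022886i ; Δ = -0.063833-0.019600i
  [-2]  conj(Y_{8,-2})(Ω₁) = +0.256958+0.040523i ; Y_{8,-2}(Ω₂) = +0.012413+0.023761i ; Δ = +0.002227+0.006609i
  [-1]  conj(Y_{8,-1})(Ω₁) = +0.241010+0.018887i ; Y_{8,-1}(Ω₂) = +0.177693-0.293304i ; Δ = +0.048365-0.067333i
  [+0]  conj(Y_{8,0})(Ω₁) = -0.227837-0.000000i ; Y_{8,0}(Ω₂) = +0.079436+0.000000i ; Δ = -0.018098-0.000000i
  [+1]  conj(Y_{8,1})(Ω₁) = -0.241010+0.018887i ; Y_{8,1}(Ω₂) = -0.177693-0.293304i ; Δ = +0.048365+0.067333i
  [+2]  conj(Y_{8,2})(Ω₁) = +0.256958-0.040523i ; Y_{8,2}(Ω₂) = +0.012413-0.023761i ; Δ = +0.002227-0.006609i
  [+3]  conj(Y_{8,3})(Ω₁) = +0.179492-0.042903i ; Y_{8,3}(Ω₂) = -0.361101+0.022886i ; Δ = -0.063833+0.019600i
  [+4]  conj(Y_{8,4})(Ω₁) = -0.327997+0.106091i ; Y_{8,4}(Ω₂) = +0.088919+0.127770i ; Δ = -0.042720-0.032475i
  [+5]  conj(Y_{8,5})(Ω₁) = -0.005444+0.002244i ; Y_{8,5}(Ω₂) = -0.111830+0.251695i ; Δ = +0.000044-0.001621i
  [+6]  conj(Y_{8,6})(Ω₁) = +0.346193-0.175525i ; Y_{8,6}(Ω₂) = +0.448269-0.057049i ; Δ = +0.145174-0.098432i
  [+7]  conj(Y_{8,7})(Ω₁) = -0.359245+0.218997i ; Y_{8,7}(Ω₂) = -0.201099-0.253165i ; Δ = +0.127686+0.046908i
  [+8]  conj(Y_{8,8})(Ω₁) = +0.169519-0.122475i ; Y_{8,8}(Ω₂) = -0.042825+0.115586i ; Δ = +0.006897+0.024839i
Total Σ_m = +0.429581+0.000000i. Multiply by 0.739198: +0.317546+0.000000i. P_8(cos γ) = 0.317546

0.317546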